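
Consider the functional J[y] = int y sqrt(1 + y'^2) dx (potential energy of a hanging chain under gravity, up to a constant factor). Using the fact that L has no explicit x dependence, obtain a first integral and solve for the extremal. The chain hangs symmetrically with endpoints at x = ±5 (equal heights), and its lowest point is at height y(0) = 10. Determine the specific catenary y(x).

The Lagrangian L(y, y') = y sqrt(1 + y'^2) has no explicit x dependence, so the Beltrami identity applies:
    L − y' ∂L/∂y' = C.
Compute ∂L/∂y' = y · y' / sqrt(1 + y'^2). Then
    L − y' ∂L/∂y'
    = y sqrt(1 + y'^2) − y · y'^2 / sqrt(1 + y'^2)
    = y (1 + y'^2 − y'^2) / sqrt(1 + y'^2)
    = y / sqrt(1 + y'^2) = C.
Squaring gives y^2 = C^2 (1 + y'^2), i.e.
    y'^2 = y^2 / C^2 − 1.
Separating variables,
    dy / sqrt(y^2 − C^2) = dx / C,
and integrating gives arccosh(y / C) = (x − a)/C, so
    y(x) = C cosh((x − a)/C),
the catenary. The constants C and a are fixed by the two endpoint conditions (and, for the hanging-chain problem, the length constraint selects C).
Now fit the given data. The endpoints x = ±5 are symmetric at equal height, so the catenary is even about its minimum: a = 0 and y(x) = C cosh(x/C). The lowest point is y(0) = C cosh(0) = C, and we are told y(0) = 10, so C = 10. Therefore
    y(x) = 10 cosh(x/10),
and at the endpoints
    y(±5) = 10 cosh(5/10).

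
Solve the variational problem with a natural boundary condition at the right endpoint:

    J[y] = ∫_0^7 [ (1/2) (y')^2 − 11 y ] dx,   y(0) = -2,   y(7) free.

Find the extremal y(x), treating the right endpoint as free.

The Lagrangian L = (1/2) (y')^2 − 11 y gives
    ∂L/∂y = −11,   ∂L/∂y' = y'.
Euler-Lagrange: d/dx(y') − (−11) = 0, i.e. y'' + 11 = 0, so
    y(x) = −(11/2) x^2 + C1 x + C2.
Fixed left endpoint y(0) = -2 ⇒ C2 = -2.
The right endpoint x = 7 is free, so the natural (transversality) condition is ∂L/∂y' |_{x=7} = 0, i.e. y'(7) = 0.
Compute y'(x) = −11 x + C1, so y'(7) = −77 + C1 = 0 ⇒ C1 = 77.
Therefore the extremal is
    y(x) = −(11/2) x^2 + 77 x − 2.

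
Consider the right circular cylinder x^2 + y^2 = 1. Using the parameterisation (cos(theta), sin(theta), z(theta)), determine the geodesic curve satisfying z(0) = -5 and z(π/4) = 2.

Parameterise the cylinder of radius R = 1 as
    r(θ) = (cos θ, sin θ, z(θ)).
The arc-length element is
    ds = sqrt(1 + (dz/dθ)^2) dθ,
so the Lagrangian is L = sqrt(1 + z'^2).
L depends on z' only, not on z or θ, so ∂L/∂z = 0 and
    ∂L/∂z' = z' / sqrt(1 + z'^2).
The Euler-Lagrange equation gives
    d/dθ( z' / sqrt(1 + z'^2) ) = 0,
so z' is constant. Integrating once:
    z(θ) = a θ + b,
a helix on the cylinder (a straight line when the cylinder is unrolled). The constants a, b are determined by the endpoint conditions.
With endpoint conditions z(0) = -5 and z(π/4) = 2: from z(0) = b we get b = -5, and a·π/4 + -5 = 2 gives a = 28/π, so
    z(θ) = (28/π) θ − 5.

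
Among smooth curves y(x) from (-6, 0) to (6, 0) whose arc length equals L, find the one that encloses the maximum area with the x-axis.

Set up the augmented Lagrangian using a multiplier λ for the length constraint:
    F(y, y') = y − λ sqrt(1 + y'^2).
F has no explicit x dependence, so the Beltrami identity yields a first integral
    F − y' ∂F/∂y' = C.
Compute ∂F/∂y' = −λ y' / sqrt(1 + y'^2). Then
    y − λ sqrt(1 + y'^2) + λ y'^2 / sqrt(1 + y'^2) = C
    ⇒  y − λ / sqrt(1 + y'^2) = C.
Solving for y' and integrating gives
    (x − a)^2 + (y − b)^2 = λ^2,
a circular arc of radius λ. The constants a, b are determined by the endpoint conditions y(-6) = y(6) = 0, and λ is fixed implicitly by the length constraint
    ∫_{-6}^{6} sqrt(1 + y'^2) dx = L.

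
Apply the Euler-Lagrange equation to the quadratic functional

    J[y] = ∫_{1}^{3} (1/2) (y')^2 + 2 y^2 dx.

The Lagrangian is L = (1/2) (y')^2 + 2 y^2.
Compute ∂L/∂y = 4y, ∂L/∂y' = y'.
The Euler-Lagrange equation d/dx(∂L/∂y') − ∂L/∂y = 0 reduces to
    y'' − 4 y = 0.
Its general solution is
    y(x) = A e^(2x) + B e^(−2x),
with A, B fixed by the endpoint conditions.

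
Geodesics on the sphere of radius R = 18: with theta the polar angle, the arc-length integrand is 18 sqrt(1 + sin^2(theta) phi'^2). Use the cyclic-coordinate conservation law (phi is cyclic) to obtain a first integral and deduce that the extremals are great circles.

On the sphere of radius R = 18 with spherical coordinates (θ, φ), the induced metric is
    ds^2 = 324(dθ^2 + sin^2(θ) dφ^2).
Parameterise by θ; the arc-length functional is
    J[φ] = ∫ 18 sqrt(1 + sin^2(θ) (dφ/dθ)^2) dθ,
so L = 18 sqrt(1 + sin^2(θ) φ'^2). Compute
    ∂L/∂φ = 0  (L has no explicit φ dependence),
    ∂L/∂φ' = 18 sin^2(θ) φ' / sqrt(1 + sin^2(θ) φ'^2).
Since ∂L/∂φ = 0, the Euler-Lagrange equation
    d/dθ(∂L/∂φ') − ∂L/∂φ = 0
reduces to d/dθ(∂L/∂φ') = 0, i.e. the momentum conjugate to φ is conserved:
    18 sin^2(θ) φ' / sqrt(1 + sin^2(θ) φ'^2) = C.
The overall factor of 18 is constant, so dividing through gives Clairaut's relation sin^2(θ) φ' / sqrt(1 + sin^2(θ) φ'^2) = C' (with C' = C/18). Solving for φ' and integrating gives the great-circle family
    cot(θ) = A cos(φ − φ_0),
i.e. the intersection of the sphere with a plane through the origin. The two constants A and φ_0 (equivalently C and one phase) are fixed by the two endpoint conditions.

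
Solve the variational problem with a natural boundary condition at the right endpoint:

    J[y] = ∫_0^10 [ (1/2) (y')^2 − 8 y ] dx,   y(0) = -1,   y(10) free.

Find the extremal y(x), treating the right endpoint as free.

The Lagrangian L = (1/2) (y')^2 − 8 y gives
    ∂L/∂y = −8,   ∂L/∂y' = y'.
Euler-Lagrange: d/dx(y') − (−8) = 0, i.e. y'' + 8 = 0, so
    y(x) = −(8/2) x^2 + C1 x + C2.
Fixed left endpoint y(0) = -1 ⇒ C2 = -1.
The right endpoint x = 10 is free, so the natural (transversality) condition is ∂L/∂y' |_{x=10} = 0, i.e. y'(10) = 0.
Compute y'(x) = −8 x + C1, so y'(10) = −80 + C1 = 0 ⇒ C1 = 80.
Therefore the extremal is
    y(x) = −4 x^2 + 80 x − 1.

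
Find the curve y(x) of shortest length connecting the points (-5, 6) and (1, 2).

Arc-length functional: J[y] = ∫ sqrt(1 + (y')^2) dx.
Lagrangian L = sqrt(1 + (y')^2) has no explicit y dependence, so ∂L/∂y = 0 and the Euler-Lagrange equation gives
    d/dx( y' / sqrt(1 + (y')^2) ) = 0  ⇒  y' / sqrt(1 + (y')^2) = const.
Hence y' is constant, so y(x) is affine.
Fitting the endpoints (-5, 6) and (1, 2):
    slope m = (2 − 6) / (1 − (-5)) = -2/3,
    intercept c = 6 − m·(-5) = 8/3.
Extremal: y(x) = (-2/3) x + 8/3.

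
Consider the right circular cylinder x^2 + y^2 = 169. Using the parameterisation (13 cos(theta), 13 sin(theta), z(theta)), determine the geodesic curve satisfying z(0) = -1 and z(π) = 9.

Parameterise the cylinder of radius R = 13 as
    r(θ) = (13 cos θ, 13 sin θ, z(θ)).
The arc-length element is
    ds = sqrt(169 + (dz/dθ)^2) dθ,
so the Lagrangian is L = sqrt(169 + z'^2).
L depends on z' only, not on z or θ, so ∂L/∂z = 0 and
    ∂L/∂z' = z' / sqrt(169 + z'^2).
The Euler-Lagrange equation gives
    d/dθ( z' / sqrt(169 + z'^2) ) = 0,
so z' is constant. Integrating once:
    z(θ) = a θ + b,
a helix on the cylinder (a straight line when the cylinder is unrolled). The constants a, b are determined by the endpoint conditions.
With endpoint conditions z(0) = -1 and z(π) = 9: from z(0) = b we get b = -1, and a·π + -1 = 9 gives a = 10/π, so
    z(θ) = (10/π) θ − 1.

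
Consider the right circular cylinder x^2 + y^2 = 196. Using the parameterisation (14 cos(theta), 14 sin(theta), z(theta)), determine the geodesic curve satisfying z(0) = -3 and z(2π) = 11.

Parameterise the cylinder of radius R = 14 as
    r(θ) = (14 cos θ, 14 sin θ, z(θ)).
The arc-length element is
    ds = sqrt(196 + (dz/dθ)^2) dθ,
so the Lagrangian is L = sqrt(196 + z'^2).
L depends on z' only, not on z or θ, so ∂L/∂z = 0 and
    ∂L/∂z' = z' / sqrt(196 + z'^2).
The Euler-Lagrange equation gives
    d/dθ( z' / sqrt(196 + z'^2) ) = 0,
so z' is constant. Integrating once:
    z(θ) = a θ + b,
a helix on the cylinder (a straight line when the cylinder is unrolled). The constants a, b are determined by the endpoint conditions.
With endpoint conditions z(0) = -3 and z(2π) = 11: from z(0) = b we get b = -3, and a·2π + -3 = 11 gives a = 7/π, so
    z(θ) = (7/π) θ − 3.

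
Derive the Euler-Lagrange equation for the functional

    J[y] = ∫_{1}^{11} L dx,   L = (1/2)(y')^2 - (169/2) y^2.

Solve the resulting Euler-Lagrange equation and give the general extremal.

The Lagrangian is L = (1/2)(y')^2 - (169/2) y^2.
∂L/∂y = -169y.
∂L/∂y' = y'.
The Euler-Lagrange equation d/dx(∂L/∂y') − ∂L/∂y = 0 becomes:
    y'' + 169 y = 0
General solution: y(x) = A sin(13x) + B cos(13x), where A and B are arbitrary constants fixed by the endpoint conditions.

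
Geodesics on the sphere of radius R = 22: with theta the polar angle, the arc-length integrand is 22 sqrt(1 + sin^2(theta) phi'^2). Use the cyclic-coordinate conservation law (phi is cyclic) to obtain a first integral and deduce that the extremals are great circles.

On the sphere of radius R = 22 with spherical coordinates (θ, φ), the induced metric is
    ds^2 = 484(dθ^2 + sin^2(θ) dφ^2).
Parameterise by θ; the arc-length functional is
    J[φ] = ∫ 22 sqrt(1 + sin^2(θ) (dφ/dθ)^2) dθ,
so L = 22 sqrt(1 + sin^2(θ) φ'^2). Compute
    ∂L/∂φ = 0  (L has no explicit φ dependence),
    ∂L/∂φ' = 22 sin^2(θ) φ' / sqrt(1 + sin^2(θ) φ'^2).
Since ∂L/∂φ = 0, the Euler-Lagrange equation
    d/dθ(∂L/∂φ') − ∂L/∂φ = 0
reduces to d/dθ(∂L/∂φ') = 0, i.e. the momentum conjugate to φ is conserved:
    22 sin^2(θ) φ' / sqrt(1 + sin^2(θ) φ'^2) = C.
The overall factor of 22 is constant, so dividing through gives Clairaut's relation sin^2(θ) φ' / sqrt(1 + sin^2(θ) φ'^2) = C' (with C' = C/22). Solving for φ' and integrating gives the great-circle family
    cot(θ) = A cos(φ − φ_0),
i.e. the intersection of the sphere with a plane through the origin. The two constants A and φ_0 (equivalently C and one phase) are fixed by the two endpoint conditions.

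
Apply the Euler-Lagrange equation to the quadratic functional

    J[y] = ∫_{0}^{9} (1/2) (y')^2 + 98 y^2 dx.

The Lagrangian is L = (1/2) (y')^2 + 98 y^2.
Compute ∂L/∂y = 196y, ∂L/∂y' = y'.
The Euler-Lagrange equation d/dx(∂L/∂y') − ∂L/∂y = 0 reduces to
    y'' − 196 y = 0.
Its general solution is
    y(x) = A e^(14x) + B e^(−14x),
with A, B fixed by the endpoint conditions.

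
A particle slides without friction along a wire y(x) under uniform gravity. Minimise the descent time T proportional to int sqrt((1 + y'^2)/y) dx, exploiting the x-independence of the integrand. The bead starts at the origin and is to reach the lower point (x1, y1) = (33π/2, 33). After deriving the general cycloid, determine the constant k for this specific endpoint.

The Lagrangian L = sqrt((1 + y'^2) / y) has no explicit x dependence, so the Beltrami identity applies:
    L − y' ∂L/∂y' = C.
Compute ∂L/∂y' = y' / sqrt(y (1 + y'^2)).
Substitute:
    sqrt((1 + y'^2)/y) − y'·y' / sqrt(y (1 + y'^2))
    = (1 + y'^2) / sqrt(y (1 + y'^2)) − y'^2 / sqrt(y (1 + y'^2))
    = 1 / sqrt(y (1 + y'^2)) = C.
Squaring and rearranging gives the first integral
    y (1 + y'^2) = 1/C^2 =: k   (constant).
Solving this first-order ODE by the substitution
    y = (k/2)(1 − cos θ)
yields the cycloid parameterisation
    x(θ) = (k/2)(θ − sin θ),   y(θ) = (k/2)(1 − cos θ).
The constant k is fixed by the endpoint condition.
Now fit the given lower endpoint (x1, y1) = (33π/2, 33). At the bottom of the first arch (θ = π), the parametric equations give
    y(π) = (k/2)(1 − cos π) = k,
    x(π) = (k/2)(π − sin π) = kπ/2.
Matching y(π) = 33 gives k = 33, consistent with x(π) = 33π/2. Therefore the specific cycloid is
    x(θ) = (33/2)(θ − sin θ),   y(θ) = (33/2)(1 − cos θ).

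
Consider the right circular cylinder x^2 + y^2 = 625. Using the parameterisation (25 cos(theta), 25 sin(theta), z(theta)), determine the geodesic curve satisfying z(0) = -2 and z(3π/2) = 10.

Parameterise the cylinder of radius R = 25 as
    r(θ) = (25 cos θ, 25 sin θ, z(θ)).
The arc-length element is
    ds = sqrt(625 + (dz/dθ)^2) dθ,
so the Lagrangian is L = sqrt(625 + z'^2).
L depends on z' only, not on z or θ, so ∂L/∂z = 0 and
    ∂L/∂z' = z' / sqrt(625 + z'^2).
The Euler-Lagrange equation gives
    d/dθ( z' / sqrt(625 + z'^2) ) = 0,
so z' is constant. Integrating once:
    z(θ) = a θ + b,
a helix on the cylinder (a straight line when the cylinder is unrolled). The constants a, b are determined by the endpoint conditions.
With endpoint conditions z(0) = -2 and z(3π/2) = 10: from z(0) = b we get b = -2, and a·3π/2 + -2 = 10 gives a = 8/π, so
    z(θ) = (8/π) θ − 2.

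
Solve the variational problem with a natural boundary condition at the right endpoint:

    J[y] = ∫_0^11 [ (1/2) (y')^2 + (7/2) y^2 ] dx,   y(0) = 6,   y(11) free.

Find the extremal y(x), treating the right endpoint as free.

The Lagrangian L = (1/2) (y')^2 + (7/2) y^2 gives
    ∂L/∂y = 7 y,   ∂L/∂y' = y'.
Euler-Lagrange: y'' − 7 y = 0.
With k = sqrt(7), the general solution is
    y(x) = A cosh(sqrt(7) x) + B sinh(sqrt(7) x).
Fixed left endpoint y(0) = 6 ⇒ A = 6.
The right endpoint x = 11 is free, so the natural (transversality) condition is ∂L/∂y' |_{x=11} = 0, i.e. y'(11) = 0.
Compute y'(x) = A k sinh(k x) + B k cosh(k x), so
    y'(11) = A k sinh(k·11) + B k cosh(k·11) = 0
    ⇒ B = −A tanh(k·11) = − 6 tanh(sqrt(7)·11).
Therefore the extremal is
    y(x) = 6 cosh(sqrt(7) x) − 6 tanh(sqrt(7)·11) sinh(sqrt(7) x).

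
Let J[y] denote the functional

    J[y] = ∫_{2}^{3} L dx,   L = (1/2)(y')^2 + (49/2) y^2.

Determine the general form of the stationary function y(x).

The Lagrangian is L = (1/2)(y')^2 + (49/2) y^2.
∂L/∂y = 49y.
∂L/∂y' = y'.
The Euler-Lagrange equation d/dx(∂L/∂y') − ∂L/∂y = 0 becomes:
    y'' - 49 y = 0
General solution: y(x) = A e^(7x) + B e^(-7x), where A and B are arbitrary constants fixed by the endpoint conditions.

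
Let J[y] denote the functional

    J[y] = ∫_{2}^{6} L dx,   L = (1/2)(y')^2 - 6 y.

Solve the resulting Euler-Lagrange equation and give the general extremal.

The Lagrangian is L = (1/2)(y')^2 - 6 y.
∂L/∂y = -6.
∂L/∂y' = y'.
The Euler-Lagrange equation d/dx(∂L/∂y') − ∂L/∂y = 0 becomes:
    y'' + 6 = 0
General solution: y(x) = -3 x^2 + A x + B, where A and B are arbitrary constants fixed by the endpoint conditions.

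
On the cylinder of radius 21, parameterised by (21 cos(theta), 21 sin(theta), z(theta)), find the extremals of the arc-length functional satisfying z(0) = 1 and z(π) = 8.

Parameterise the cylinder of radius R = 21 as
    r(θ) = (21 cos θ, 21 sin θ, z(θ)).
The arc-length element is
    ds = sqrt(441 + (dz/dθ)^2) dθ,
so the Lagrangian is L = sqrt(441 + z'^2).
L depends on z' only, not on z or θ, so ∂L/∂z = 0 and
    ∂L/∂z' = z' / sqrt(441 + z'^2).
The Euler-Lagrange equation gives
    d/dθ( z' / sqrt(441 + z'^2) ) = 0,
so z' is constant. Integrating once:
    z(θ) = a θ + b,
a helix on the cylinder (a straight line when the cylinder is unrolled). The constants a, b are determined by the endpoint conditions.
With endpoint conditions z(0) = 1 and z(π) = 8: from z(0) = b we get b = 1, and a·π + 1 = 8 gives a = 7/π, so
    z(θ) = (7/π) θ + 1.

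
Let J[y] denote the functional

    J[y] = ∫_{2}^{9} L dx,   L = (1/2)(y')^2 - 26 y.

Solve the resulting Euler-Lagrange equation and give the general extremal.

The Lagrangian is L = (1/2)(y')^2 - 26 y.
∂L/∂y = -26.
∂L/∂y' = y'.
The Euler-Lagrange equation d/dx(∂L/∂y') − ∂L/∂y = 0 becomes:
    y'' + 26 = 0
General solution: y(x) = -13 x^2 + A x + B, where A and B are arbitrary constants fixed by the endpoint conditions.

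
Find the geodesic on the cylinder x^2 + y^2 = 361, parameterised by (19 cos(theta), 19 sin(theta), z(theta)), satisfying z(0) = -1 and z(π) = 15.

Parameterise the cylinder of radius R = 19 as
    r(θ) = (19 cos θ, 19 sin θ, z(θ)).
The arc-length element is
    ds = sqrt(361 + (dz/dθ)^2) dθ,
so the Lagrangian is L = sqrt(361 + z'^2).
L depends on z' only, not on z or θ, so ∂L/∂z = 0 and
    ∂L/∂z' = z' / sqrt(361 + z'^2).
The Euler-Lagrange equation gives
    d/dθ( z' / sqrt(361 + z'^2) ) = 0,
so z' is constant. Integrating once:
    z(θ) = a θ + b,
a helix on the cylinder (a straight line when the cylinder is unrolled). The constants a, b are determined by the endpoint conditions.
With endpoint conditions z(0) = -1 and z(π) = 15: from z(0) = b we get b = -1, and a·π + -1 = 15 gives a = 16/π, so
    z(θ) = (16/π) θ − 1.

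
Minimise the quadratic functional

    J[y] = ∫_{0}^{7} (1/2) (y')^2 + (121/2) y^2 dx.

The Lagrangian is L = (1/2) (y')^2 + (121/2) y^2.
Compute ∂L/∂y = 121y, ∂L/∂y' = y'.
The Euler-Lagrange equation d/dx(∂L/∂y') − ∂L/∂y = 0 reduces to
    y'' − 121 y = 0.
Its general solution is
    y(x) = A e^(11x) + B e^(−11x),
with A, B fixed by the endpoint conditions.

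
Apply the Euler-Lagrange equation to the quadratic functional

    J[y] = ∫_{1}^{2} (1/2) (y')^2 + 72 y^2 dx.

The Lagrangian is L = (1/2) (y')^2 + 72 y^2.
Compute ∂L/∂y = 144y, ∂L/∂y' = y'.
The Euler-Lagrange equation d/dx(∂L/∂y') − ∂L/∂y = 0 reduces to
    y'' − 144 y = 0.
Its general solution is
    y(x) = A e^(12x) + B e^(−12x),
with A, B fixed by the endpoint conditions.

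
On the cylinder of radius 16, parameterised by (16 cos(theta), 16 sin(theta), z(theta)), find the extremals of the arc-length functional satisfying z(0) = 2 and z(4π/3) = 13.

Parameterise the cylinder of radius R = 16 as
    r(θ) = (16 cos θ, 16 sin θ, z(θ)).
The arc-length element is
    ds = sqrt(256 + (dz/dθ)^2) dθ,
so the Lagrangian is L = sqrt(256 + z'^2).
L depends on z' only, not on z or θ, so ∂L/∂z = 0 and
    ∂L/∂z' = z' / sqrt(256 + z'^2).
The Euler-Lagrange equation gives
    d/dθ( z' / sqrt(256 + z'^2) ) = 0,
so z' is constant. Integrating once:
    z(θ) = a θ + b,
a helix on the cylinder (a straight line when the cylinder is unrolled). The constants a, b are determined by the endpoint conditions.
With endpoint conditions z(0) = 2 and z(4π/3) = 13: from z(0) = b we get b = 2, and a·4π/3 + 2 = 13 gives a = 33/(4π), so
    z(θ) = (33/(4π)) θ + 2.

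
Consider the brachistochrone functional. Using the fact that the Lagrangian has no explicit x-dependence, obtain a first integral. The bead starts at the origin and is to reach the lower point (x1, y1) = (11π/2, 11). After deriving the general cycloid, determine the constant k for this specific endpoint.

The Lagrangian L = sqrt((1 + y'^2) / y) has no explicit x dependence, so the Beltrami identity applies:
    L − y' ∂L/∂y' = C.
Compute ∂L/∂y' = y' / sqrt(y (1 + y'^2)).
Substitute:
    sqrt((1 + y'^2)/y) − y'·y' / sqrt(y (1 + y'^2))
    = (1 + y'^2) / sqrt(y (1 + y'^2)) − y'^2 / sqrt(y (1 + y'^2))
    = 1 / sqrt(y (1 + y'^2)) = C.
Squaring and rearranging gives the first integral
    y (1 + y'^2) = 1/C^2 =: k   (constant).
Solving this first-order ODE by the substitution
    y = (k/2)(1 − cos θ)
yields the cycloid parameterisation
    x(θ) = (k/2)(θ − sin θ),   y(θ) = (k/2)(1 − cos θ).
The constant k is fixed by the endpoint condition.
Now fit the given lower endpoint (x1, y1) = (11π/2, 11). At the bottom of the first arch (θ = π), the parametric equations give
    y(π) = (k/2)(1 − cos π) = k,
    x(π) = (k/2)(π − sin π) = kπ/2.
Matching y(π) = 11 gives k = 11, consistent with x(π) = 11π/2. Therefore the specific cycloid is
    x(θ) = (11/2)(θ − sin θ),   y(θ) = (11/2)(1 − cos θ).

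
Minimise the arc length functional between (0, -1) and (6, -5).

Arc-length functional: J[y] = ∫ sqrt(1 + (y')^2) dx.
Lagrangian L = sqrt(1 + (y')^2) has no explicit y dependence, so ∂L/∂y = 0 and the Euler-Lagrange equation gives
    d/dx( y' / sqrt(1 + (y')^2) ) = 0  ⇒  y' / sqrt(1 + (y')^2) = const.
Hence y' is constant, so y(x) is affine.
Fitting the endpoints (0, -1) and (6, -5):
    slope m = ((-5) − (-1)) / (6 − 0) = -2/3,
    intercept c = (-1) − m·0 = -1.
Extremal: y(x) = (-2/3) x - 1.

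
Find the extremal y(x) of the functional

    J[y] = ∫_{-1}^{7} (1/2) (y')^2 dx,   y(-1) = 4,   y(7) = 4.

The Lagrangian is L = (1/2) (y')^2.
Compute ∂L/∂y = 0, ∂L/∂y' = y'.
The Euler-Lagrange equation d/dx(∂L/∂y') − ∂L/∂y = 0 reduces to
    y'' = 0.
Its general solution is
    y(x) = A x + B,
with A, B fixed by the endpoint conditions.
Applying the endpoint conditions y(-1) = 4 and y(7) = 4: solve A·-1 + B = 4 and A·7 + B = 4. Subtracting gives A(7 − -1) = 4 − 4, so A = 0, and B = 4 − A·-1 = 4. Therefore
    y(x) = 4.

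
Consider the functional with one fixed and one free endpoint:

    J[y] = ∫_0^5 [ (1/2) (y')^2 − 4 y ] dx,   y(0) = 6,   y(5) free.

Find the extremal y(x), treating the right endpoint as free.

The Lagrangian L = (1/2) (y')^2 − 4 y gives
    ∂L/∂y = −4,   ∂L/∂y' = y'.
Euler-Lagrange: d/dx(y') − (−4) = 0, i.e. y'' + 4 = 0, so
    y(x) = −(4/2) x^2 + C1 x + C2.
Fixed left endpoint y(0) = 6 ⇒ C2 = 6.
The right endpoint x = 5 is free, so the natural (transversality) condition is ∂L/∂y' |_{x=5} = 0, i.e. y'(5) = 0.
Compute y'(x) = −4 x + C1, so y'(5) = −20 + C1 = 0 ⇒ C1 = 20.
Therefore the extremal is
    y(x) = −2 x^2 + 20 x + 6.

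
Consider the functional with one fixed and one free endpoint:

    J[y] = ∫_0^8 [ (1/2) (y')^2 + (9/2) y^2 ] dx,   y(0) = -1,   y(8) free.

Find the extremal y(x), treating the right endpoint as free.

The Lagrangian L = (1/2) (y')^2 + (9/2) y^2 gives
    ∂L/∂y = 9 y,   ∂L/∂y' = y'.
Euler-Lagrange: y'' − 9 y = 0.
With k = 3, the general solution is
    y(x) = A cosh(3 x) + B sinh(3 x).
Fixed left endpoint y(0) = -1 ⇒ A = -1.
The right endpoint x = 8 is free, so the natural (transversality) condition is ∂L/∂y' |_{x=8} = 0, i.e. y'(8) = 0.
Compute y'(x) = A k sinh(k x) + B k cosh(k x), so
    y'(8) = A k sinh(k·8) + B k cosh(k·8) = 0
    ⇒ B = −A tanh(k·8) = tanh(3·8).
Therefore the extremal is
    y(x) = −cosh(3 x) + tanh(3·8) sinh(3 x).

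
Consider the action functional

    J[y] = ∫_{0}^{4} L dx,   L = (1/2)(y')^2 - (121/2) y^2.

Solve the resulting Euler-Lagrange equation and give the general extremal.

The Lagrangian is L = (1/2)(y')^2 - (121/2) y^2.
∂L/∂y = -121y.
∂L/∂y' = y'.
The Euler-Lagrange equation d/dx(∂L/∂y') − ∂L/∂y = 0 becomes:
    y'' + 121 y = 0
General solution: y(x) = A sin(11x) + B cos(11x), where A and B are arbitrary constants fixed by the endpoint conditions.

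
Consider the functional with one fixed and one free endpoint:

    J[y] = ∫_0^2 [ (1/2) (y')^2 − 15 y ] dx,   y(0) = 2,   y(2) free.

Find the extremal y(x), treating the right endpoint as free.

The Lagrangian L = (1/2) (y')^2 − 15 y gives
    ∂L/∂y = −15,   ∂L/∂y' = y'.
Euler-Lagrange: d/dx(y') − (−15) = 0, i.e. y'' + 15 = 0, so
    y(x) = −(15/2) x^2 + C1 x + C2.
Fixed left endpoint y(0) = 2 ⇒ C2 = 2.
The right endpoint x = 2 is free, so the natural (transversality) condition is ∂L/∂y' |_{x=2} = 0, i.e. y'(2) = 0.
Compute y'(x) = −15 x + C1, so y'(2) = −30 + C1 = 0 ⇒ C1 = 30.
Therefore the extremal is
    y(x) = −(15/2) x^2 + 30 x + 2.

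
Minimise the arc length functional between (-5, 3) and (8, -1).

Arc-length functional: J[y] = ∫ sqrt(1 + (y')^2) dx.
Lagrangian L = sqrt(1 + (y')^2) has no explicit y dependence, so ∂L/∂y = 0 and the Euler-Lagrange equation gives
    d/dx( y' / sqrt(1 + (y')^2) ) = 0  ⇒  y' / sqrt(1 + (y')^2) = const.
Hence y' is constant, so y(x) is affine.
Fitting the endpoints (-5, 3) and (8, -1):
    slope m = ((-1) − 3) / (8 − (-5)) = -4/13,
    intercept c = 3 − m·(-5) = 19/13.
Extremal: y(x) = (-4/13) x + 19/13.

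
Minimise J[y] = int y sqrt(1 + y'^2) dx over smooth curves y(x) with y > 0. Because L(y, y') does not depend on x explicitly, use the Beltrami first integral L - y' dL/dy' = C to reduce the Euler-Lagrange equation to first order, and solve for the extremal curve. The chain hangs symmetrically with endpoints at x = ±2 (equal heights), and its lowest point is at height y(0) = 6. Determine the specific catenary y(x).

The Lagrangian L(y, y') = y sqrt(1 + y'^2) has no explicit x dependence, so the Beltrami identity applies:
    L − y' ∂L/∂y' = C.
Compute ∂L/∂y' = y · y' / sqrt(1 + y'^2). Then
    L − y' ∂L/∂y'
    = y sqrt(1 + y'^2) − y · y'^2 / sqrt(1 + y'^2)
    = y (1 + y'^2 − y'^2) / sqrt(1 + y'^2)
    = y / sqrt(1 + y'^2) = C.
Squaring gives y^2 = C^2 (1 + y'^2), i.e.
    y'^2 = y^2 / C^2 − 1.
Separating variables,
    dy / sqrt(y^2 − C^2) = dx / C,
and integrating gives arccosh(y / C) = (x − a)/C, so
    y(x) = C cosh((x − a)/C),
the catenary. The constants C and a are fixed by the two endpoint conditions (and, for the hanging-chain problem, the length constraint selects C).
Now fit the given data. The endpoints x = ±2 are symmetric at equal height, so the catenary is even about its minimum: a = 0 and y(x) = C cosh(x/C). The lowest point is y(0) = C cosh(0) = C, and we are told y(0) = 6, so C = 6. Therefore
    y(x) = 6 cosh(x/6),
and at the endpoints
    y(±2) = 6 cosh(2/6).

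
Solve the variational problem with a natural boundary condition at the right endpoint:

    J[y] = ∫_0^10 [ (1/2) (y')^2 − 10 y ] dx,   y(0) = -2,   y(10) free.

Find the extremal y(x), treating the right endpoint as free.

The Lagrangian L = (1/2) (y')^2 − 10 y gives
    ∂L/∂y = −10,   ∂L/∂y' = y'.
Euler-Lagrange: d/dx(y') − (−10) = 0, i.e. y'' + 10 = 0, so
    y(x) = −(10/2) x^2 + C1 x + C2.
Fixed left endpoint y(0) = -2 ⇒ C2 = -2.
The right endpoint x = 10 is free, so the natural (transversality) condition is ∂L/∂y' |_{x=10} = 0, i.e. y'(10) = 0.
Compute y'(x) = −10 x + C1, so y'(10) = −100 + C1 = 0 ⇒ C1 = 100.
Therefore the extremal is
    y(x) = −5 x^2 + 100 x − 2.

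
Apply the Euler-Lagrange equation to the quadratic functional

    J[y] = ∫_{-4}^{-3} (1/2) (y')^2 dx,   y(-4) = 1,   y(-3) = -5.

The Lagrangian is L = (1/2) (y')^2.
Compute ∂L/∂y = 0, ∂L/∂y' = y'.
The Euler-Lagrange equation d/dx(∂L/∂y') − ∂L/∂y = 0 reduces to
    y'' = 0.
Its general solution is
    y(x) = A x + B,
with A, B fixed by the endpoint conditions.
Applying the endpoint conditions y(-4) = 1 and y(-3) = -5: solve A·-4 + B = 1 and A·-3 + B = -5. Subtracting gives A(-3 − -4) = -5 − 1, so A = -6, and B = 1 − A·-4 = -23. Therefore
    y(x) = -6 x - 23.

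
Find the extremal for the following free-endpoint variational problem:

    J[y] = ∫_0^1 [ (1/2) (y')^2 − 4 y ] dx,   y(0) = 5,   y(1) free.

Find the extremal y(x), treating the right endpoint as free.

The Lagrangian L = (1/2) (y')^2 − 4 y gives
    ∂L/∂y = −4,   ∂L/∂y' = y'.
Euler-Lagrange: d/dx(y') − (−4) = 0, i.e. y'' + 4 = 0, so
    y(x) = −(4/2) x^2 + C1 x + C2.
Fixed left endpoint y(0) = 5 ⇒ C2 = 5.
The right endpoint x = 1 is free, so the natural (transversality) condition is ∂L/∂y' |_{x=1} = 0, i.e. y'(1) = 0.
Compute y'(x) = −4 x + C1, so y'(1) = −4 + C1 = 0 ⇒ C1 = 4.
Therefore the extremal is
    y(x) = −2 x^2 + 4 x + 5.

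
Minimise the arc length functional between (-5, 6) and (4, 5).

Arc-length functional: J[y] = ∫ sqrt(1 + (y')^2) dx.
Lagrangian L = sqrt(1 + (y')^2) has no explicit y dependence, so ∂L/∂y = 0 and the Euler-Lagrange equation gives
    d/dx( y' / sqrt(1 + (y')^2) ) = 0  ⇒  y' / sqrt(1 + (y')^2) = const.
Hence y' is constant, so y(x) is affine.
Fitting the endpoints (-5, 6) and (4, 5):
    slope m = (5 − 6) / (4 − (-5)) = -1/9,
    intercept c = 6 − m·(-5) = 49/9.
Extremal: y(x) = (-1/9) x + 49/9.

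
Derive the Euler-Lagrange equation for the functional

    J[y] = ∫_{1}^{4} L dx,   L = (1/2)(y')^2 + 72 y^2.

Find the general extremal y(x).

The Lagrangian is L = (1/2)(y')^2 + 72 y^2.
∂L/∂y = 144y.
∂L/∂y' = y'.
The Euler-Lagrange equation d/dx(∂L/∂y') − ∂L/∂y = 0 becomes:
    y'' - 144 y = 0
General solution: y(x) = A e^(12x) + B e^(-12x), where A and B are arbitrary constants fixed by the endpoint conditions.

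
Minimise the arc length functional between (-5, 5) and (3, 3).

Arc-length functional: J[y] = ∫ sqrt(1 + (y')^2) dx.
Lagrangian L = sqrt(1 + (y')^2) has no explicit y dependence, so ∂L/∂y = 0 and the Euler-Lagrange equation gives
    d/dx( y' / sqrt(1 + (y')^2) ) = 0  ⇒  y' / sqrt(1 + (y')^2) = const.
Hence y' is constant, so y(x) is affine.
Fitting the endpoints (-5, 5) and (3, 3):
    slope m = (3 − 5) / (3 − (-5)) = -1/4,
    intercept c = 5 − m·(-5) = 15/4.
Extremal: y(x) = (-1/4) x + 15/4.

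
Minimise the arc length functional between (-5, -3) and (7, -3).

Arc-length functional: J[y] = ∫ sqrt(1 + (y')^2) dx.
Lagrangian L = sqrt(1 + (y')^2) has no explicit y dependence, so ∂L/∂y = 0 and the Euler-Lagrange equation gives
    d/dx( y' / sqrt(1 + (y')^2) ) = 0  ⇒  y' / sqrt(1 + (y')^2) = const.
Hence y' is constant, so y(x) is affine.
Fitting the endpoints (-5, -3) and (7, -3):
    slope m = ((-3) − (-3)) / (7 − (-5)) = 0,
    intercept c = (-3) − m·(-5) = -3.
Extremal: y(x) = -3.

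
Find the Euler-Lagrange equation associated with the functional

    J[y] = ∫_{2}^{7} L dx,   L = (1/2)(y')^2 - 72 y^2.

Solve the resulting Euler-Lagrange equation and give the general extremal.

The Lagrangian is L = (1/2)(y')^2 - 72 y^2.
∂L/∂y = -144y.
∂L/∂y' = y'.
The Euler-Lagrange equation d/dx(∂L/∂y') − ∂L/∂y = 0 becomes:
    y'' + 144 y = 0
General solution: y(x) = A sin(12x) + B cos(12x), where A and B are arbitrary constants fixed by the endpoint conditions.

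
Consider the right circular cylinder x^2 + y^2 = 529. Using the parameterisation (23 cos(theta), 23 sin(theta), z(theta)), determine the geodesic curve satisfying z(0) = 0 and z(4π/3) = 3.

Parameterise the cylinder of radius R = 23 as
    r(θ) = (23 cos θ, 23 sin θ, z(θ)).
The arc-length element is
    ds = sqrt(529 + (dz/dθ)^2) dθ,
so the Lagrangian is L = sqrt(529 + z'^2).
L depends on z' only, not on z or θ, so ∂L/∂z = 0 and
    ∂L/∂z' = z' / sqrt(529 + z'^2).
The Euler-Lagrange equation gives
    d/dθ( z' / sqrt(529 + z'^2) ) = 0,
so z' is constant. Integrating once:
    z(θ) = a θ + b,
a helix on the cylinder (a straight line when the cylinder is unrolled). The constants a, b are determined by the endpoint conditions.
With endpoint conditions z(0) = 0 and z(4π/3) = 3: from z(0) = b we get b = 0, and a·4π/3 + 0 = 3 gives a = 9/(4π), so
    z(θ) = (9/(4π)) θ.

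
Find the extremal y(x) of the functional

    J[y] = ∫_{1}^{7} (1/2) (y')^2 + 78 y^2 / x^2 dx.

The Lagrangian is L = (1/2) (y')^2 + 78 y^2 / x^2.
Compute ∂L/∂y = 156y/x^2, ∂L/∂y' = y'.
The Euler-Lagrange equation d/dx(∂L/∂y') − ∂L/∂y = 0 reduces to
    y'' − 156/x^2 · y = 0  (x > 0).
Its general solution is
    y(x) = A x^13 + B x^(-12),
with A, B fixed by the endpoint conditions.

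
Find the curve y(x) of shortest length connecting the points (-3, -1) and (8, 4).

Arc-length functional: J[y] = ∫ sqrt(1 + (y')^2) dx.
Lagrangian L = sqrt(1 + (y')^2) has no explicit y dependence, so ∂L/∂y = 0 and the Euler-Lagrange equation gives
    d/dx( y' / sqrt(1 + (y')^2) ) = 0  ⇒  y' / sqrt(1 + (y')^2) = const.
Hence y' is constant, so y(x) is affine.
Fitting the endpoints (-3, -1) and (8, 4):
    slope m = (4 − (-1)) / (8 − (-3)) = 5/11,
    intercept c = (-1) − m·(-3) = 4/11.
Extremal: y(x) = (5/11) x + 4/11.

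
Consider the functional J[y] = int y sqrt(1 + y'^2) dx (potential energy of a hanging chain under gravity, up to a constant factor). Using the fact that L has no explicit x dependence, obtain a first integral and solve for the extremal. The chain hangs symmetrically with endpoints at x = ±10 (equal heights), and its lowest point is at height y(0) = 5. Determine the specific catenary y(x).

The Lagrangian L(y, y') = y sqrt(1 + y'^2) has no explicit x dependence, so the Beltrami identity applies:
    L − y' ∂L/∂y' = C.
Compute ∂L/∂y' = y · y' / sqrt(1 + y'^2). Then
    L − y' ∂L/∂y'
    = y sqrt(1 + y'^2) − y · y'^2 / sqrt(1 + y'^2)
    = y (1 + y'^2 − y'^2) / sqrt(1 + y'^2)
    = y / sqrt(1 + y'^2) = C.
Squaring gives y^2 = C^2 (1 + y'^2), i.e.
    y'^2 = y^2 / C^2 − 1.
Separating variables,
    dy / sqrt(y^2 − C^2) = dx / C,
and integrating gives arccosh(y / C) = (x − a)/C, so
    y(x) = C cosh((x − a)/C),
the catenary. The constants C and a are fixed by the two endpoint conditions (and, for the hanging-chain problem, the length constraint selects C).
Now fit the given data. The endpoints x = ±10 are symmetric at equal height, so the catenary is even about its minimum: a = 0 and y(x) = C cosh(x/C). The lowest point is y(0) = C cosh(0) = C, and we are told y(0) = 5, so C = 5. Therefore
    y(x) = 5 cosh(x/5),
and at the endpoints
    y(±10) = 5 cosh(10/5).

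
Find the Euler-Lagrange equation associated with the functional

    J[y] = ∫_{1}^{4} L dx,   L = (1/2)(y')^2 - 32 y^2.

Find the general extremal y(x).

The Lagrangian is L = (1/2)(y')^2 - 32 y^2.
∂L/∂y = -64y.
∂L/∂y' = y'.
The Euler-Lagrange equation d/dx(∂L/∂y') − ∂L/∂y = 0 becomes:
    y'' + 64 y = 0
General solution: y(x) = A sin(8x) + B cos(8x), where A and B are arbitrary constants fixed by the endpoint conditions.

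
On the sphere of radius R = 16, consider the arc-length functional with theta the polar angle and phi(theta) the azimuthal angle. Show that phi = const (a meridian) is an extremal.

On the sphere of radius R = 16 with spherical coordinates (θ, φ), the induced metric is
    ds^2 = 256(dθ^2 + sin^2(θ) dφ^2).
Using θ as the parameter, the arc-length functional becomes
    J[φ] = ∫ 16 sqrt(1 + sin^2(θ) (dφ/dθ)^2) dθ.
So L = 16 sqrt(1 + sin^2(θ) φ'^2). Compute
    ∂L/∂φ = 0  (L has no explicit φ dependence),
    ∂L/∂φ' = 16 sin^2(θ) φ' / sqrt(1 + sin^2(θ) φ'^2).
For the candidate φ(θ) = c (constant), φ' = 0, so ∂L/∂φ' evaluated along the candidate vanishes, and ∂L/∂φ is identically zero. Hence
    d/dθ(∂L/∂φ') − ∂L/∂φ = 0
is satisfied. Therefore meridians φ = const are extremals of arc length — they are geodesics on the sphere.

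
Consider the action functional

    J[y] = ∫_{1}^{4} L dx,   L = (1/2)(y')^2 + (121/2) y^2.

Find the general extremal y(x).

The Lagrangian is L = (1/2)(y')^2 + (121/2) y^2.
∂L/∂y = 121y.
∂L/∂y' = y'.
The Euler-Lagrange equation d/dx(∂L/∂y') − ∂L/∂y = 0 becomes:
    y'' - 121 y = 0
General solution: y(x) = A e^(11x) + B e^(-11x), where A and B are arbitrary constants fixed by the endpoint conditions.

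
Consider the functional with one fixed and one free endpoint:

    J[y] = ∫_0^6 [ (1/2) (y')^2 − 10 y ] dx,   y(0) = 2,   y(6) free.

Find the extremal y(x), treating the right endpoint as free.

The Lagrangian L = (1/2) (y')^2 − 10 y gives
    ∂L/∂y = −10,   ∂L/∂y' = y'.
Euler-Lagrange: d/dx(y') − (−10) = 0, i.e. y'' + 10 = 0, so
    y(x) = −(10/2) x^2 + C1 x + C2.
Fixed left endpoint y(0) = 2 ⇒ C2 = 2.
The right endpoint x = 6 is free, so the natural (transversality) condition is ∂L/∂y' |_{x=6} = 0, i.e. y'(6) = 0.
Compute y'(x) = −10 x + C1, so y'(6) = −60 + C1 = 0 ⇒ C1 = 60.
Therefore the extremal is
    y(x) = −5 x^2 + 60 x + 2.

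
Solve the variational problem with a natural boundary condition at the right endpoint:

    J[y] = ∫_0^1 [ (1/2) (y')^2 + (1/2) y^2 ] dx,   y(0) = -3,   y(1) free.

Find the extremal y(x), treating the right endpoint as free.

The Lagrangian L = (1/2) (y')^2 + (1/2) y^2 gives
    ∂L/∂y = 1 y,   ∂L/∂y' = y'.
Euler-Lagrange: y'' − y = 0.
With k = 1, the general solution is
    y(x) = A cosh(x) + B sinh(x).
Fixed left endpoint y(0) = -3 ⇒ A = -3.
The right endpoint x = 1 is free, so the natural (transversality) condition is ∂L/∂y' |_{x=1} = 0, i.e. y'(1) = 0.
Compute y'(x) = A k sinh(k x) + B k cosh(k x), so
    y'(1) = A k sinh(k·1) + B k cosh(k·1) = 0
    ⇒ B = −A tanh(k·1) = 3 tanh(1·1).
Therefore the extremal is
    y(x) = −3 cosh(1 x) + 3 tanh(1·1) sinh(1 x).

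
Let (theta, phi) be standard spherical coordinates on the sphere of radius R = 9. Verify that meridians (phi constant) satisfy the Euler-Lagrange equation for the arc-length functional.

On the sphere of radius R = 9 with spherical coordinates (θ, φ), the induced metric is
    ds^2 = 81(dθ^2 + sin^2(θ) dφ^2).
Using θ as the parameter, the arc-length functional becomes
    J[φ] = ∫ 9 sqrt(1 + sin^2(θ) (dφ/dθ)^2) dθ.
So L = 9 sqrt(1 + sin^2(θ) φ'^2). Compute
    ∂L/∂φ = 0  (L has no explicit φ dependence),
    ∂L/∂φ' = 9 sin^2(θ) φ' / sqrt(1 + sin^2(θ) φ'^2).
For the candidate φ(θ) = c (constant), φ' = 0, so ∂L/∂φ' evaluated along the candidate vanishes, and ∂L/∂φ is identically zero. Hence
    d/dθ(∂L/∂φ') − ∂L/∂φ = 0
is satisfied. Therefore meridians φ = const are extremals of arc length — they are geodesics on the sphere.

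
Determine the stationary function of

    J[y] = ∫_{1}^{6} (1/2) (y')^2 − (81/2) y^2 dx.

The Lagrangian is L = (1/2) (y')^2 − (81/2) y^2.
Compute ∂L/∂y = -81y, ∂L/∂y' = y'.
The Euler-Lagrange equation d/dx(∂L/∂y') − ∂L/∂y = 0 reduces to
    y'' + 81 y = 0.
Its general solution is
    y(x) = A sin(9x) + B cos(9x),
with A, B fixed by the endpoint conditions.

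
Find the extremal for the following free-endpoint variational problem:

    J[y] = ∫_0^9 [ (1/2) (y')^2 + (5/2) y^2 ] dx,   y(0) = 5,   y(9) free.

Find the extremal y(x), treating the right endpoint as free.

The Lagrangian L = (1/2) (y')^2 + (5/2) y^2 gives
    ∂L/∂y = 5 y,   ∂L/∂y' = y'.
Euler-Lagrange: y'' − 5 y = 0.
With k = sqrt(5), the general solution is
    y(x) = A cosh(sqrt(5) x) + B sinh(sqrt(5) x).
Fixed left endpoint y(0) = 5 ⇒ A = 5.
The right endpoint x = 9 is free, so the natural (transversality) condition is ∂L/∂y' |_{x=9} = 0, i.e. y'(9) = 0.
Compute y'(x) = A k sinh(k x) + B k cosh(k x), so
    y'(9) = A k sinh(k·9) + B k cosh(k·9) = 0
    ⇒ B = −A tanh(k·9) = − 5 tanh(sqrt(5)·9).
Therefore the extremal is
    y(x) = 5 cosh(sqrt(5) x) − 5 tanh(sqrt(5)·9) sinh(sqrt(5) x).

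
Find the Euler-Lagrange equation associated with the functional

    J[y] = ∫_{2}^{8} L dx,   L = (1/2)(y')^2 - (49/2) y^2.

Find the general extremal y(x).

The Lagrangian is L = (1/2)(y')^2 - (49/2) y^2.
∂L/∂y = -49y.
∂L/∂y' = y'.
The Euler-Lagrange equation d/dx(∂L/∂y') − ∂L/∂y = 0 becomes:
    y'' + 49 y = 0
General solution: y(x) = A sin(7x) + B cos(7x), where A and B are arbitrary constants fixed by the endpoint conditions.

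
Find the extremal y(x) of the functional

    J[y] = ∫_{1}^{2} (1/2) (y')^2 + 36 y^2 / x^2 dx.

The Lagrangian is L = (1/2) (y')^2 + 36 y^2 / x^2.
Compute ∂L/∂y = 72y/x^2, ∂L/∂y' = y'.
The Euler-Lagrange equation d/dx(∂L/∂y') − ∂L/∂y = 0 reduces to
    y'' − 72/x^2 · y = 0  (x > 0).
Its general solution is
    y(x) = A x^9 + B x^(-8),
with A, B fixed by the endpoint conditions.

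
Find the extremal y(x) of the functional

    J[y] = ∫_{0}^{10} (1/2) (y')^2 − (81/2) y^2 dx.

The Lagrangian is L = (1/2) (y')^2 − (81/2) y^2.
Compute ∂L/∂y = -81y, ∂L/∂y' = y'.
The Euler-Lagrange equation d/dx(∂L/∂y') − ∂L/∂y = 0 reduces to
    y'' + 81 y = 0.
Its general solution is
    y(x) = A sin(9x) + B cos(9x),
with A, B fixed by the endpoint conditions.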